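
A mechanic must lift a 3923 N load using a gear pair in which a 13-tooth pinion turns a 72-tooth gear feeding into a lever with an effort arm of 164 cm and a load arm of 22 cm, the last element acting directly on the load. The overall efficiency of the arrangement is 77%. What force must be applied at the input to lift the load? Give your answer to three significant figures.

Gear pair MA = 72/13 = 5.5385.
Lever MA = effort arm / load arm = 164/22 = 7.4545.
Combined ideal MA = 5.5385 × 7.4545 = 41.287.
Actual MA = 41.287 × 0.77 = 31.791.
Effort = load / actual MA = 3923 / 31.791 = 123.4 N.

123 N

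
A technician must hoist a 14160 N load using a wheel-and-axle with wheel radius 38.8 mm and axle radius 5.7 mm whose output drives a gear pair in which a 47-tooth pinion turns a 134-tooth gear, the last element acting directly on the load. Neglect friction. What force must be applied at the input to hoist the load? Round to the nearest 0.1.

729.6 N

Wheel-and-axle MA = R/r = 38.8/5.7 = 6.807.
Gear pair MA = 134/47 = 2.8511.
Combined ideal MA = 6.807 × 2.8511 = 19.407.
Effort = load / MA = 14160 / 19.407 = 729.62 N.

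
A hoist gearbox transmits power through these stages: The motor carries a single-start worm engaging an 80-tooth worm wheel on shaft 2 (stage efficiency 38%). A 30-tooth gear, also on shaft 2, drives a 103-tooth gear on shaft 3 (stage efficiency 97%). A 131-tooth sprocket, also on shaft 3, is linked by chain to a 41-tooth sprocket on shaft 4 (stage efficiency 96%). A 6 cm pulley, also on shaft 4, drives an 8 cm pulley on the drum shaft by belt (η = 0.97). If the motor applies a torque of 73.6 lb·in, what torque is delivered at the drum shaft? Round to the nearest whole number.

After the worm (80/1): 73.6 × 80 × 0.38 = 2237.4 lb·in
After the gear mesh (103/30): 2237.4 × 3.4333 × 0.97 = 7451.4 lb·in
After the chain (41/131): 7451.4 × 0.31298 × 0.96 = 2238.8 lb·in
After the belt (8/6): 2238.8 × 1.3333 × 0.97 = 2895.6 lb·in

2896 lb·in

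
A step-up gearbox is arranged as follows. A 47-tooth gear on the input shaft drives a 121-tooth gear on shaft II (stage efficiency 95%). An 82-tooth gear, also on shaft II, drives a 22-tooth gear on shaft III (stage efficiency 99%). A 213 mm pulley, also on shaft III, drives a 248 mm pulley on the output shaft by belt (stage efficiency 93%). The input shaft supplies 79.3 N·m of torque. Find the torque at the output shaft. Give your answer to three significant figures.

55.8 N·m

After the gear mesh (121/47): 79.3 × 2.5745 × 0.95 = 193.95 N·m
After the gear mesh (22/82): 193.95 × 0.26829 × 0.99 = 51.514 N·m
After the belt (248/213): 51.514 × 1.1643 × 0.93 = 55.781 N·m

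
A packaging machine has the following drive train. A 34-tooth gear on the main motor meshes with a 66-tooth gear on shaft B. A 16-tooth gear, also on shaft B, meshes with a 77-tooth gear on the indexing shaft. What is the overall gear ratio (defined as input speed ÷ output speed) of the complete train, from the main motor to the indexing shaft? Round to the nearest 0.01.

9.34

Each stage contributes driven/driver: gear mesh 66/34 = 1.9412, gear mesh 77/16 = 4.8125.
Overall: 1.9412 × 4.8125 = 9.3419.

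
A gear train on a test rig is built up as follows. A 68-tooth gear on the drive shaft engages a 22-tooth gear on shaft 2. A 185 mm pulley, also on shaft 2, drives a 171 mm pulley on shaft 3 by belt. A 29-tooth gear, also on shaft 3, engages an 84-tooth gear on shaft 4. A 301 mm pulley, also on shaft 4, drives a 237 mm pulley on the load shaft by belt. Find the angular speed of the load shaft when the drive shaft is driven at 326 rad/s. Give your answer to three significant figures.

gear mesh 22/68 = 0.32353 → 326/0.32353 = 1007.6 rad/s
belt 171/185 = 0.92432 → 1007.6/0.92432 = 1090.1 rad/s
gear mesh 84/29 = 2.8966 → 1090.1/2.8966 = 376.36 rad/s
belt 237/301 = 0.78738 → 376.36/0.78738 = 477.99 rad/s

478 rad/s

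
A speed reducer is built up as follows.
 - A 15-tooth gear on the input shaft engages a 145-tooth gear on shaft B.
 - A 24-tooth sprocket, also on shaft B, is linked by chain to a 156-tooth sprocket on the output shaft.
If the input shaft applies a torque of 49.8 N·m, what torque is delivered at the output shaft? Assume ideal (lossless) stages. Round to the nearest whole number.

3129 N·m

gear mesh 145/15 = 9.6667 → τ = 49.8·9.6667 = 481.4 N·m
chain 156/24 = 6.5 → τ = 481.4·6.5 = 3129.1 N·m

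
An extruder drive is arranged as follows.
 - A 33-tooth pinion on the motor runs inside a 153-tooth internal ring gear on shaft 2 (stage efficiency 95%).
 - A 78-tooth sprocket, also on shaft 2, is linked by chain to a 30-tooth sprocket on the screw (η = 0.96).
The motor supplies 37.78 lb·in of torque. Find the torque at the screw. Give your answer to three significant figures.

61.4 lb·in

internal gear 153/33 = 4.6364 → τ = 37.78·4.6364·0.95 = 166.4 lb·in
chain 30/78 = 0.38462 → τ = 166.4·0.38462·0.96 = 61.441 lb·in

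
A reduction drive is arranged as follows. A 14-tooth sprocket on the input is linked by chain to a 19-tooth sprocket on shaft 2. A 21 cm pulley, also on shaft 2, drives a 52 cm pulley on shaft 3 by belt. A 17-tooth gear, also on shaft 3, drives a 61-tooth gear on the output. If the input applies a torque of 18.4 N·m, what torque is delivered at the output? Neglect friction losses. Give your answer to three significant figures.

222 N·m

After the chain (19/14): 18.4 × 1.3571 = 24.971 N·m
After the belt (52/21): 24.971 × 2.4762 = 61.834 N·m
After the gear mesh (61/17): 61.834 × 3.5882 = 221.87 N·m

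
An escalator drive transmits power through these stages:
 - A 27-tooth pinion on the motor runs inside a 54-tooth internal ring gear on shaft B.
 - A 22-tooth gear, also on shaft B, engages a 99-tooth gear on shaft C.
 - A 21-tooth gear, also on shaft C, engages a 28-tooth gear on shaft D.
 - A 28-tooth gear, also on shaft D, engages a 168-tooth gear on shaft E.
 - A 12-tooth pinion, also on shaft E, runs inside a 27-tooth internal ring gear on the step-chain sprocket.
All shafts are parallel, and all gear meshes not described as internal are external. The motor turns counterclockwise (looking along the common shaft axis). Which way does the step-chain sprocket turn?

the motor → shaft B: internal mesh, same direction → CCW.
shaft B → shaft C: external mesh, 1 reversal → CW.
shaft C → shaft D: external mesh, 1 reversal → CCW.
shaft D → shaft E: external mesh, 1 reversal → CW.
shaft E → the step-chain sprocket: internal mesh, same direction → CW.
3 reversals in total — an odd number — so the step-chain sprocket turns opposite to the motor.

clockwise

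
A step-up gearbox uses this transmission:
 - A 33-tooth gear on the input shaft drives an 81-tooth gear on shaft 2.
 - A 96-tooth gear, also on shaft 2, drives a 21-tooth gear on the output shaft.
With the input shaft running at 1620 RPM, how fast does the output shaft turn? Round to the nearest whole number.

gear mesh 81/33 = 2.4545 → 1620/2.4545 = 660 RPM
gear mesh 21/96 = 0.21875 → 660/0.21875 = 3017.1 RPM

3017 RPM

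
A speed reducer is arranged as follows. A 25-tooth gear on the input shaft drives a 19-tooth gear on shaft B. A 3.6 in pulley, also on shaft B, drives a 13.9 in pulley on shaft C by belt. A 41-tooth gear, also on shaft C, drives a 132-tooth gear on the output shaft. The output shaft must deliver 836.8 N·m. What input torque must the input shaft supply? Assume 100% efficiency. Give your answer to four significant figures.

Overall ratio R = 0.76 × 3.8611 × 3.2195 = 9.4475.
Input torque = output torque / R = 836.8 / 9.4475 = 88.574 N·m.

88.57 N·m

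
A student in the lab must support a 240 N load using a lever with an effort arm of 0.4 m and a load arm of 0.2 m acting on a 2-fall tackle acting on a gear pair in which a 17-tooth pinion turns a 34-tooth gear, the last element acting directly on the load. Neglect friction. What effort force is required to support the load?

Lever MA = effort arm / load arm = 0.4/0.2 = 2.
Block-and-tackle MA = number of supporting rope parts = 2.
Gear pair MA = 34/17 = 2.
Combined ideal MA = 2 × 2 × 2 = 8.
Effort = load / MA = 240 / 8 = 30 N.

30 N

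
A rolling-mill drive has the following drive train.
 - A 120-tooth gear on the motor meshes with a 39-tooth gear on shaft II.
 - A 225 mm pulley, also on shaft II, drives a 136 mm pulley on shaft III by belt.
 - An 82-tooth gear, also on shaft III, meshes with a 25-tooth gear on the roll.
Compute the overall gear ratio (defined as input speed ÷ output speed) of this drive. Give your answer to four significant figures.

0.05989

Each stage contributes driven/driver: gear mesh 39/120 = 0.325, belt 136/225 = 0.60444, gear mesh 25/82 = 0.30488.
Overall: 0.325 × 0.60444 × 0.30488 = 0.059892.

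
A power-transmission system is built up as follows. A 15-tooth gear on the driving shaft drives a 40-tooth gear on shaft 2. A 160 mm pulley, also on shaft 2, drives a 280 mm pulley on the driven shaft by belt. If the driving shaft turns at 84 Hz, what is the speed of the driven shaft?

the driving shaft → shaft 2 (gear mesh, 40/15): 84 ÷ 2.6667 = 31.5 Hz
shaft 2 → the driven shaft (belt, 280/160): 31.5 ÷ 1.75 = 18 Hz

18 Hz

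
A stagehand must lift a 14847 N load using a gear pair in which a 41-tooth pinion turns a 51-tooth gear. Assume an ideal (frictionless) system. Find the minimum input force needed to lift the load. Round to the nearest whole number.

11936 N

Gear pair MA = 51/41 = 1.2439.
Effort = load / MA = 14847 / 1.2439 = 11936 N.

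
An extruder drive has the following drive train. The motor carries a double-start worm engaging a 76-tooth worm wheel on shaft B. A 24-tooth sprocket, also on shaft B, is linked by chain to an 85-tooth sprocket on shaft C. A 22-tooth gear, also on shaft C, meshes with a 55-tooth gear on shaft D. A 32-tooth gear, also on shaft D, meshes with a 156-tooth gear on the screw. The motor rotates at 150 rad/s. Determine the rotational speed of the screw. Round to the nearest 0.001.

worm 76/2 = 38 → 150/38 = 3.9474 rad/s
chain 85/24 = 3.5417 → 3.9474/3.5417 = 1.1146 rad/s
gear mesh 55/22 = 2.5 → 1.1146/2.5 = 0.44582 rad/s
gear mesh 156/32 = 4.875 → 0.44582/4.875 = 0.09145 rad/s

0.091 rad/s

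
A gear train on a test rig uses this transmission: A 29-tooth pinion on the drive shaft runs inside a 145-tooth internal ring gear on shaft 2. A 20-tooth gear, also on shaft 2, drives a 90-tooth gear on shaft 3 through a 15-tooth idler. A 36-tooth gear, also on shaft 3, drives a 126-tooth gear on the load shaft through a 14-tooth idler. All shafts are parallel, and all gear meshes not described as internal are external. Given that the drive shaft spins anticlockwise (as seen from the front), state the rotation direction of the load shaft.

the drive shaft → shaft 2: internal mesh, same direction → CCW.
shaft 2 → shaft 3: driver → idler → driven is 2 external meshes, 2 reversals → CCW.
shaft 3 → the load shaft: driver → idler → driven is 2 external meshes, 2 reversals → CCW.
4 reversals in total — an even number — so the load shaft turns the same way as the drive shaft.

anticlockwise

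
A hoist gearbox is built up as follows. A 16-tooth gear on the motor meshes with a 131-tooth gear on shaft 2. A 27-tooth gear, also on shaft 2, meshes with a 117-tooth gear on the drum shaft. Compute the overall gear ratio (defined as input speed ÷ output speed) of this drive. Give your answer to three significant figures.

35.5

Each stage contributes driven/driver: gear mesh 131/16 = 8.1875, gear mesh 117/27 = 4.3333.
Overall: 8.1875 × 4.3333 = 35.479.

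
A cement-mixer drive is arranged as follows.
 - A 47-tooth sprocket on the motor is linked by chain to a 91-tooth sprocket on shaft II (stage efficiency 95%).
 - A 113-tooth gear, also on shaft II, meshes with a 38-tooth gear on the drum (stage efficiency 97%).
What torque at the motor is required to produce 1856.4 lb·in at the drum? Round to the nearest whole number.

Overall ratio R = 1.9362 × 0.33628 = 0.6511; overall efficiency η = 0.95 × 0.97 = 0.9215.
Input torque = output torque / (R × η) = 1856.4 / (0.6511 × 0.9215) = 3094.1 lb·in.

3094 lb·in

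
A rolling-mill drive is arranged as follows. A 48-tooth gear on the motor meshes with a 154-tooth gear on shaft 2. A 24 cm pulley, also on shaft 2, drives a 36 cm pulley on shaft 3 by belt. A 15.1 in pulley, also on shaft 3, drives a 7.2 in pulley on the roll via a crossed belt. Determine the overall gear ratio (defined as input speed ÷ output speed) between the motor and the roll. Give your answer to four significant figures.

Each stage contributes driven/driver: gear mesh 154/48 = 3.2083, belt 36/24 = 1.5, belt 7.2/15.1 = 0.47682.
Overall: 3.2083 × 1.5 × 0.47682 = 2.2947.

2.295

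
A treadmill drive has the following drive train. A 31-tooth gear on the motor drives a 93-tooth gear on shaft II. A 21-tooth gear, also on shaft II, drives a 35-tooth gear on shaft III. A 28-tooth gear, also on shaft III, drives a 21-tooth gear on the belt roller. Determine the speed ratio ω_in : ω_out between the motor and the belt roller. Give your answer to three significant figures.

3.75

Each stage contributes driven/driver: gear mesh 93/31 = 3, gear mesh 35/21 = 1.6667, gear mesh 21/28 = 0.75.
Overall: 3 × 1.6667 × 0.75 = 3.75.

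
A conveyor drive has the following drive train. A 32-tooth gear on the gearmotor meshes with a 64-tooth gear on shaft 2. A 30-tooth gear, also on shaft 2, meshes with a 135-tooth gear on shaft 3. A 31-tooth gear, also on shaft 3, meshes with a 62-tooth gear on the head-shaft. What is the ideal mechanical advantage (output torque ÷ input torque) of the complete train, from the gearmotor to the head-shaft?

18

Each stage contributes driven/driver: gear mesh 64/32 = 2, gear mesh 135/30 = 4.5, gear mesh 62/31 = 2.
Overall: 2 × 4.5 × 2 = 18.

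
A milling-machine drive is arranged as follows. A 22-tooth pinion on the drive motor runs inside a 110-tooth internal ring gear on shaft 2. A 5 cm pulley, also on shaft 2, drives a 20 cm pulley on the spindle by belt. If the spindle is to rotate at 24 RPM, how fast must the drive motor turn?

480 RPM

Overall ratio R = 5 × 4 = 20.
Required input speed = output speed × R = 24 × 20 = 480 RPM.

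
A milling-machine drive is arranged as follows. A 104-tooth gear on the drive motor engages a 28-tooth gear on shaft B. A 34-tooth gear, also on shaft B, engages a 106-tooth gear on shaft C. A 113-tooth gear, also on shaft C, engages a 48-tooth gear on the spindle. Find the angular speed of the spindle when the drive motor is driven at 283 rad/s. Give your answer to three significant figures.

794 rad/s

gear mesh 28/104 = 0.26923 → 283/0.26923 = 1051.1 rad/s
gear mesh 106/34 = 3.1176 → 1051.1/3.1176 = 337.16 rad/s
gear mesh 48/113 = 0.42478 → 337.16/0.42478 = 793.73 rad/s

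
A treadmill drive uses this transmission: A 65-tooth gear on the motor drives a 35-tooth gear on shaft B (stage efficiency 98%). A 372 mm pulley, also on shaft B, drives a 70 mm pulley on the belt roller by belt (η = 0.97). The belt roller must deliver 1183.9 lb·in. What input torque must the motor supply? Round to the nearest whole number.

Overall ratio R = 0.53846 × 0.18817 = 0.10132; overall efficiency η = 0.98 × 0.97 = 0.9506.
Input torque = output torque / (R × η) = 1183.9 / (0.10132 × 0.9506) = 12292 lb·in.

12292 lb·in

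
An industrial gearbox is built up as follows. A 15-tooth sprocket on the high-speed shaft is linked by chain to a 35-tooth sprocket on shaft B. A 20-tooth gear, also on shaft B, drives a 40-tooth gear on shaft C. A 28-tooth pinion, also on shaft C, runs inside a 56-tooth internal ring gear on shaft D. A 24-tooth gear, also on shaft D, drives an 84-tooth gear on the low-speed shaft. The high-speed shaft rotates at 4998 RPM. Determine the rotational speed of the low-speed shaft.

153 RPM

Chain: ratio = 35/15 = 2.3333, so shaft B turns at 4998 / 2.3333 = 2142 RPM.
Gear mesh: ratio = 40/20 = 2, so shaft C turns at 2142 / 2 = 1071 RPM.
Internal gear: ratio = 56/28 = 2, so shaft D turns at 1071 / 2 = 535.5 RPM.
Gear mesh: ratio = 84/24 = 3.5, so the low-speed shaft turns at 535.5 / 3.5 = 153 RPM.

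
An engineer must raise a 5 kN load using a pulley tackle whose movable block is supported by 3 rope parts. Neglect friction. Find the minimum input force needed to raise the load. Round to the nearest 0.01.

Block-and-tackle MA = number of supporting rope parts = 3.
Effort = load / MA = 5 / 3 = 1.6667 kN.

1.67 kN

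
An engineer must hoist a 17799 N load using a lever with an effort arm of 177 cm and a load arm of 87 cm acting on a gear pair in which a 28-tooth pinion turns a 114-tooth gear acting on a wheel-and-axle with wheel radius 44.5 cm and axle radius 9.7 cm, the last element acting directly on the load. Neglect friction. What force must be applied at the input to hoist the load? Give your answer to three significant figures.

Lever MA = effort arm / load arm = 177/87 = 2.0345.
Gear pair MA = 114/28 = 4.0714.
Wheel-and-axle MA = R/r = 44.5/9.7 = 4.5876.
Combined ideal MA = 2.0345 × 4.0714 × 4.5876 = 38.
Effort = load / MA = 17799 / 38 = 468.39 N.

468 N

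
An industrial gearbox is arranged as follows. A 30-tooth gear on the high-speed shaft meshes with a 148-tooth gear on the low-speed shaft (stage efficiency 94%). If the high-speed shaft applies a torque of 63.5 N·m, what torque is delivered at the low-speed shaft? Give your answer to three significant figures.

Gear mesh: ratio = 148/30 = 4.9333; torque at the low-speed shaft = 63.5 × 4.9333 × 0.94 = 294.47 N·m.

294 N·m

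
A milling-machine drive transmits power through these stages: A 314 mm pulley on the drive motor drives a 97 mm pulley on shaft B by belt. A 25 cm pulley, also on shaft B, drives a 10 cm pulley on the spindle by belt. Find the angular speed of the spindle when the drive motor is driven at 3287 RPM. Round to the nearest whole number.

26601 RPM

the drive motor → shaft B (belt, 97/314): 3287 ÷ 0.30892 = 10640 RPM
shaft B → the spindle (belt, 10/25): 10640 ÷ 0.4 = 26601 RPM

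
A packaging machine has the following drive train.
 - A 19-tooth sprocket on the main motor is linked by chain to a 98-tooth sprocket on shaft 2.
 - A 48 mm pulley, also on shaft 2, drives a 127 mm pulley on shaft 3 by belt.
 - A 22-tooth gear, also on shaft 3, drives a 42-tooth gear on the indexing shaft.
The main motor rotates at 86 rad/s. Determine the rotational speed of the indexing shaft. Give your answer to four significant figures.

chain 98/19 = 5.1579 → 86/5.1579 = 16.673 rad/s
belt 127/48 = 2.6458 → 16.673/2.6458 = 6.3018 rad/s
gear mesh 42/22 = 1.9091 → 6.3018/1.9091 = 3.3009 rad/s

3.301 rad/s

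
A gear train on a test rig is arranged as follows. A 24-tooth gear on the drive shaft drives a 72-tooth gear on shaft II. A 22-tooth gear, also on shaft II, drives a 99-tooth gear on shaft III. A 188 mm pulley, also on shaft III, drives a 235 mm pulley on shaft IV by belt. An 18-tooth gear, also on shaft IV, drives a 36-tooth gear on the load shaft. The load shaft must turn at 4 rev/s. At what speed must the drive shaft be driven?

135 rev/s

Overall ratio R = 3 × 4.5 × 1.25 × 2 = 33.75.
Required input speed = output speed × R = 4 × 33.75 = 135 rev/s.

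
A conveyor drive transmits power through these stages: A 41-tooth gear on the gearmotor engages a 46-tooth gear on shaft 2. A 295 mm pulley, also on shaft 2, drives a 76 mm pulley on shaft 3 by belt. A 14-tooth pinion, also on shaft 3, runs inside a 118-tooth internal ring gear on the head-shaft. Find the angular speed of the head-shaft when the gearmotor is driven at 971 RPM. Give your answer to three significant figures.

gear mesh 46/41 = 1.122 → 971/1.122 = 865.46 RPM
belt 76/295 = 0.25763 → 865.46/0.25763 = 3359.3 RPM
internal gear 118/14 = 8.4286 → 3359.3/8.4286 = 398.57 RPM

399 RPM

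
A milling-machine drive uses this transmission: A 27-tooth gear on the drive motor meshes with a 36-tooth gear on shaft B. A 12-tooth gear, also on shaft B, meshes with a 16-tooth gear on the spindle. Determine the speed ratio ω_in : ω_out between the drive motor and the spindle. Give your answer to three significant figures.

1.78

Each stage contributes driven/driver: gear mesh 36/27 = 1.3333, gear mesh 16/12 = 1.3333.
Overall: 1.3333 × 1.3333 = 1.7778.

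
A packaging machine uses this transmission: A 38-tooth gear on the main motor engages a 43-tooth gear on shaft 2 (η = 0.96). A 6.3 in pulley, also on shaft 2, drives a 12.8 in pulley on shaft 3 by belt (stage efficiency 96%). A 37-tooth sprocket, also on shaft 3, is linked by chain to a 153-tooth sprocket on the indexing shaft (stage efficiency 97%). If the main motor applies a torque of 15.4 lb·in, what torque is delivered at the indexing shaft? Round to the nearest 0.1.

After the gear mesh (43/38): 15.4 × 1.1316 × 0.96 = 16.729 lb·in
After the belt (12.8/6.3): 16.729 × 2.0317 × 0.96 = 32.63 lb·in
After the chain (153/37): 32.63 × 4.1351 × 0.97 = 130.88 lb·in

130.9 lb·in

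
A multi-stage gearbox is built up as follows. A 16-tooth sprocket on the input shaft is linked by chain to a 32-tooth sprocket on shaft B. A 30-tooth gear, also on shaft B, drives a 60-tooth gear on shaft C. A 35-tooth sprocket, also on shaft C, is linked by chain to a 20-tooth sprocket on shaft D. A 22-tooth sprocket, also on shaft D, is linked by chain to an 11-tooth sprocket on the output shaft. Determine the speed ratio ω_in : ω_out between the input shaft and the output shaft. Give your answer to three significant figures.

Each stage contributes driven/driver: chain 32/16 = 2, gear mesh 60/30 = 2, chain 20/35 = 0.57143, chain 11/22 = 0.5.
Overall: 2 × 2 × 0.57143 × 0.5 = 1.1429.

1.14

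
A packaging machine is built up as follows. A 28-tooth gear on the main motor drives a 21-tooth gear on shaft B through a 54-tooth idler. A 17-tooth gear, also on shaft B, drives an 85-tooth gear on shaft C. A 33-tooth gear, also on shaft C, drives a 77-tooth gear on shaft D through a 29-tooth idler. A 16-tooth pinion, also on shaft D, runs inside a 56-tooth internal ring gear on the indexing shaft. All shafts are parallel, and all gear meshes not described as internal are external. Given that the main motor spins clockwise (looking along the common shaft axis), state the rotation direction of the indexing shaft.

counterclockwise

the main motor → shaft B: driver → idler → driven is 2 external meshes, 2 reversals → CW.
shaft B → shaft C: external mesh, 1 reversal → CCW.
shaft C → shaft D: driver → idler → driven is 2 external meshes, 2 reversals → CCW.
shaft D → the indexing shaft: internal mesh, same direction → CCW.
5 reversals in total — an odd number — so the indexing shaft turns opposite to the main motor.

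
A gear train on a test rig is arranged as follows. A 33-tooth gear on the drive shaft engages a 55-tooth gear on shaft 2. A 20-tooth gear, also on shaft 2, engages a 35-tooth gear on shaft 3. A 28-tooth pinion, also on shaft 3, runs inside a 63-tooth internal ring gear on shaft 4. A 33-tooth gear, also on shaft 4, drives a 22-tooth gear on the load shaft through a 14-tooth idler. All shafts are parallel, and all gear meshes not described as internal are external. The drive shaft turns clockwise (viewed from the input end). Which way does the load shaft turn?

clockwise

the drive shaft → shaft 2: external mesh, 1 reversal → CCW.
shaft 2 → shaft 3: external mesh, 1 reversal → CW.
shaft 3 → shaft 4: internal mesh, same direction → CW.
shaft 4 → the load shaft: driver → idler → driven is 2 external meshes, 2 reversals → CW.
4 reversals in total — an even number — so the load shaft turns the same way as the drive shaft.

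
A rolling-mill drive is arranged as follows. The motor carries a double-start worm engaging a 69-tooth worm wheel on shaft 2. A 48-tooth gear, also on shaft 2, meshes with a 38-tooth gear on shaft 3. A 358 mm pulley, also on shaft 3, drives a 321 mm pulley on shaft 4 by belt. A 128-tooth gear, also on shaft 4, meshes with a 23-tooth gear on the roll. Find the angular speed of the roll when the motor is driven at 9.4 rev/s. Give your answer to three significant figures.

2.14 rev/s

the motor → shaft 2 (worm, 69/2): 9.4 ÷ 34.5 = 0.27246 rev/s
shaft 2 → shaft 3 (gear mesh, 38/48): 0.27246 ÷ 0.79167 = 0.34416 rev/s
shaft 3 → shaft 4 (belt, 321/358): 0.34416 ÷ 0.89665 = 0.38383 rev/s
shaft 4 → the roll (gear mesh, 23/128): 0.38383 ÷ 0.17969 = 2.1361 rev/s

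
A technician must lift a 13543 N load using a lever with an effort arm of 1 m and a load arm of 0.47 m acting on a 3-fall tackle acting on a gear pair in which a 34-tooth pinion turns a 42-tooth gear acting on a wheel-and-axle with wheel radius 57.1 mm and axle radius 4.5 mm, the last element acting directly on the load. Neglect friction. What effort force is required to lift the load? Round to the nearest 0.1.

135.4 N

Lever MA = effort arm / load arm = 1/0.47 = 2.1277.
Block-and-tackle MA = number of supporting rope parts = 3.
Gear pair MA = 42/34 = 1.2353.
Wheel-and-axle MA = R/r = 57.1/4.5 = 12.689.
Combined ideal MA = 2.1277 × 3 × 1.2353 × 12.689 = 100.05.
Effort = load / MA = 13543 / 100.05 = 135.36 N.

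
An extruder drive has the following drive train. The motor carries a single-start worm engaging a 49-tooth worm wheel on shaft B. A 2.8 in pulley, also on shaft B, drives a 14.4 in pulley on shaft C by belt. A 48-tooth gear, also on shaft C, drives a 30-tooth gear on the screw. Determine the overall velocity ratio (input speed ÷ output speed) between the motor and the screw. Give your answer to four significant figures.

Each stage contributes driven/driver: worm 49/1 = 49, belt 14.4/2.8 = 5.1429, gear mesh 30/48 = 0.625.
Overall: 49 × 5.1429 × 0.625 = 157.5.

157.5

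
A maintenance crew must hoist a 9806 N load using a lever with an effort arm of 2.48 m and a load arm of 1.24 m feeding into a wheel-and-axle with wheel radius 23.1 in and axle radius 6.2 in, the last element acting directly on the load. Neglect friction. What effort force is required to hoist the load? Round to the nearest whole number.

Lever MA = effort arm / load arm = 2.48/1.24 = 2.
Wheel-and-axle MA = R/r = 23.1/6.2 = 3.7258.
Combined ideal MA = 2 × 3.7258 = 7.4516.
Effort = load / MA = 9806 / 7.4516 = 1316 N.

1316 N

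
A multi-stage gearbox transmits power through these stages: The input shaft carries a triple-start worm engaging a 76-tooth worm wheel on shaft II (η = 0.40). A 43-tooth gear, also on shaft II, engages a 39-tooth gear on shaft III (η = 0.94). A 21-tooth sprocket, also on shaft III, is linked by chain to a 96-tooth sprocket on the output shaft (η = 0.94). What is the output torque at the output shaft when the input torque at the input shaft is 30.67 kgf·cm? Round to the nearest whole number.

1139 kgf·cm

Worm: ratio = 76/3 = 25.333; torque at shaft II = 30.67 × 25.333 × 0.40 = 310.79 kgf·cm.
Gear mesh: ratio = 39/43 = 0.90698; torque at shaft III = 310.79 × 0.90698 × 0.94 = 264.97 kgf·cm.
Chain: ratio = 96/21 = 4.5714; torque at the output shaft = 264.97 × 4.5714 × 0.94 = 1138.6 kgf·cm.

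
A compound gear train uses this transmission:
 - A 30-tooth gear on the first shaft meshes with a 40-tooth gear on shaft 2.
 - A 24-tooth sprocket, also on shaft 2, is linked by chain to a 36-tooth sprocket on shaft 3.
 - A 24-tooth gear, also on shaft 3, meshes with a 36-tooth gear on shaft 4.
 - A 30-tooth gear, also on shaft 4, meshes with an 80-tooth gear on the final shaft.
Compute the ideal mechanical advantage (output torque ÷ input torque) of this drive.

Each stage contributes driven/driver: gear mesh 40/30 = 1.3333, chain 36/24 = 1.5, gear mesh 36/24 = 1.5, gear mesh 80/30 = 2.6667.
Overall: 1.3333 × 1.5 × 1.5 × 2.6667 = 8.

8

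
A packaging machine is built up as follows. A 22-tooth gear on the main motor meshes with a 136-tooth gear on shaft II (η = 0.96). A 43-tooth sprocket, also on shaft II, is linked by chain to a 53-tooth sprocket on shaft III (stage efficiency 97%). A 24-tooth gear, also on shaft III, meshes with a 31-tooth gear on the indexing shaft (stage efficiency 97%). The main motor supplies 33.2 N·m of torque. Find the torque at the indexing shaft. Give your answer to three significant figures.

gear mesh 136/22 = 6.1818 → τ = 33.2·6.1818·0.96 = 197.03 N·m
chain 53/43 = 1.2326 → τ = 197.03·1.2326·0.97 = 235.56 N·m
gear mesh 31/24 = 1.2917 → τ = 235.56·1.2917·0.97 = 295.14 N·m

295 N·m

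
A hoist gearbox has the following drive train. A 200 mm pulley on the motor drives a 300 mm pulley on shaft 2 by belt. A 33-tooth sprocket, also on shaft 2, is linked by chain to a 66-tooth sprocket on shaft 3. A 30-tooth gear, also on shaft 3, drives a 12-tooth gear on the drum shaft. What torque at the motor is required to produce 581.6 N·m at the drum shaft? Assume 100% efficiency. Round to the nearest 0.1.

484.7 N·m

Overall ratio R = 1.5 × 2 × 0.4 = 1.2.
Input torque = output torque / R = 581.6 / 1.2 = 484.67 N·m.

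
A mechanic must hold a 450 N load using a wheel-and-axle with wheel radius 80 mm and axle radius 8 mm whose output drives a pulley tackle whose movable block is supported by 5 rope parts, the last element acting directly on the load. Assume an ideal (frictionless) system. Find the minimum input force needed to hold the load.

9 N

Wheel-and-axle MA = R/r = 80/8 = 10.
Block-and-tackle MA = number of supporting rope parts = 5.
Combined ideal MA = 10 × 5 = 50.
Effort = load / MA = 450 / 50 = 9 N.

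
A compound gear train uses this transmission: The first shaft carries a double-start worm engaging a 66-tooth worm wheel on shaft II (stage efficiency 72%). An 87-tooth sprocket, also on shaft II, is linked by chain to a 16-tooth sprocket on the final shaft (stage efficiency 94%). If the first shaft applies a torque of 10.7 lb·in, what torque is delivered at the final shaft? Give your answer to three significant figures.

Worm: ratio = 66/2 = 33; torque at shaft II = 10.7 × 33 × 0.72 = 254.23 lb·in.
Chain: ratio = 16/87 = 0.18391; torque at the final shaft = 254.23 × 0.18391 × 0.94 = 43.95 lb·in.

43.9 lb·in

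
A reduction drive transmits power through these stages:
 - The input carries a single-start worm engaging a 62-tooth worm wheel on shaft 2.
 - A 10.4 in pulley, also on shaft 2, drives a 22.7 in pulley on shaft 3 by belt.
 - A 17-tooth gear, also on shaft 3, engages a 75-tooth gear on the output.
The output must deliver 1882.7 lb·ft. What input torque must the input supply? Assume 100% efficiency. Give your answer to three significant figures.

Overall ratio R = 62 × 2.1827 × 4.4118 = 597.03.
Input torque = output torque / R = 1882.7 / 597.03 = 3.1534 lb·ft.

3.15 lb·ft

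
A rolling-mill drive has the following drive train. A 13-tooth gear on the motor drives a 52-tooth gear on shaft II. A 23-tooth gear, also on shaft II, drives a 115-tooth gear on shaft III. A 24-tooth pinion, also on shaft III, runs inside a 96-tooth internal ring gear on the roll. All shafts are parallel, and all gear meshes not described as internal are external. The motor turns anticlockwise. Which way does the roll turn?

anticlockwise

the motor → shaft II: external mesh, 1 reversal → CW.
shaft II → shaft III: external mesh, 1 reversal → CCW.
shaft III → the roll: internal mesh, same direction → CCW.
2 reversals in total — an even number — so the roll turns the same way as the motor.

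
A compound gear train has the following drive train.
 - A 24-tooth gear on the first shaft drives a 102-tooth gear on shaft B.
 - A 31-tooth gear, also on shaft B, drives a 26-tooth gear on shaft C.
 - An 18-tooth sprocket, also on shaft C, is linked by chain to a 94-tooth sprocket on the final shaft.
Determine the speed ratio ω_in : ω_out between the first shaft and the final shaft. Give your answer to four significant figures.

Each stage contributes driven/driver: gear mesh 102/24 = 4.25, gear mesh 26/31 = 0.83871, chain 94/18 = 5.2222.
Overall: 4.25 × 0.83871 × 5.2222 = 18.615.

18.61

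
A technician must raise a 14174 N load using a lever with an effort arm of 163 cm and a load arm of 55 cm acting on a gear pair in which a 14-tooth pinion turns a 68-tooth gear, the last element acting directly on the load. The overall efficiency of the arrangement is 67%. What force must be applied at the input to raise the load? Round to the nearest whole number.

1470 N

Lever MA = effort arm / load arm = 163/55 = 2.9636.
Gear pair MA = 68/14 = 4.8571.
Combined ideal MA = 2.9636 × 4.8571 = 14.395.
Actual MA = 14.395 × 0.67 = 9.6445.
Effort = load / actual MA = 14174 / 9.6445 = 1469.6 N.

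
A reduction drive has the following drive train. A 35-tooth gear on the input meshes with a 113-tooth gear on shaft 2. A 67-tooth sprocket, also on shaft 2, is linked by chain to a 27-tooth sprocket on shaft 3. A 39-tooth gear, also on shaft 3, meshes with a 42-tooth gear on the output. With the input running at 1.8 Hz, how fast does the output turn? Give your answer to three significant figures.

the input → shaft 2 (gear mesh, 113/35): 1.8 ÷ 3.2286 = 0.55752 Hz
shaft 2 → shaft 3 (chain, 27/67): 0.55752 ÷ 0.40299 = 1.3835 Hz
shaft 3 → the output (gear mesh, 42/39): 1.3835 ÷ 1.0769 = 1.2847 Hz

1.28 Hz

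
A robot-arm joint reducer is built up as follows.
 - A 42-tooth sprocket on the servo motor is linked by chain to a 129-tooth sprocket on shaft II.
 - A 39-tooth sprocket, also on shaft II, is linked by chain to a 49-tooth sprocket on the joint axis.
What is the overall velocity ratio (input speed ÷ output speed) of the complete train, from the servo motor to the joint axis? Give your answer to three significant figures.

Each stage contributes driven/driver: chain 129/42 = 3.0714, chain 49/39 = 1.2564.
Overall: 3.0714 × 1.2564 = 3.859.

3.86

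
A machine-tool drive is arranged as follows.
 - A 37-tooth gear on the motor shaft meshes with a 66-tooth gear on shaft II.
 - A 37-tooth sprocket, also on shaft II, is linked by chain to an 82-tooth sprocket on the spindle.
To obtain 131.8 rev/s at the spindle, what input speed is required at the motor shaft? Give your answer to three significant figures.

Overall ratio R = 1.7838 × 2.2162 = 3.9533.
Required input speed = output speed × R = 131.8 × 3.9533 = 521.04 rev/s.

521 rev/s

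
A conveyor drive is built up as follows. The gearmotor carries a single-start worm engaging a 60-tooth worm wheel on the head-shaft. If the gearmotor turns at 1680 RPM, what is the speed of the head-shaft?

28 RPM

worm 60/1 = 60 → 1680/60 = 28 RPM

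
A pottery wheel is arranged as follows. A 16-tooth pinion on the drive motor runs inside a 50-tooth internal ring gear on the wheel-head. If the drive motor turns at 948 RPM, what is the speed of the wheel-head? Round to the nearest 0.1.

303.4 RPM

Internal gear: ratio = 50/16 = 3.125, so the wheel-head turns at 948 / 3.125 = 303.36 RPM.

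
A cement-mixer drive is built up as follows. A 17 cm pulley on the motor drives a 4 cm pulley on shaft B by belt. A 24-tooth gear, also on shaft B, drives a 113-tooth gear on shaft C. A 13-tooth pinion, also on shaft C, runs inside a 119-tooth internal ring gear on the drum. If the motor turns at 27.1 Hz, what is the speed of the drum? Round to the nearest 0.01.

2.67 Hz

the motor → shaft B (belt, 4/17): 27.1 ÷ 0.23529 = 115.18 Hz
shaft B → shaft C (gear mesh, 113/24): 115.18 ÷ 4.7083 = 24.462 Hz
shaft C → the drum (internal gear, 119/13): 24.462 ÷ 9.1538 = 2.6723 Hz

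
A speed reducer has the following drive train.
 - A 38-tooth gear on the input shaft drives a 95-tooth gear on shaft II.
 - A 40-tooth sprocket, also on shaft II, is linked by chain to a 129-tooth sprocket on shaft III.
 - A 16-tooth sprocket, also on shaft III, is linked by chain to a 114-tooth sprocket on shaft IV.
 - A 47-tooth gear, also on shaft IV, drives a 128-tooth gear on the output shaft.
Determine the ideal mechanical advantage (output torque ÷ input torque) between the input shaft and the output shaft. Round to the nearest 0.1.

Each stage contributes driven/driver: gear mesh 95/38 = 2.5, chain 129/40 = 3.225, chain 114/16 = 7.125, gear mesh 128/47 = 2.7234.
Overall: 2.5 × 3.225 × 7.125 × 2.7234 = 156.45.

156.4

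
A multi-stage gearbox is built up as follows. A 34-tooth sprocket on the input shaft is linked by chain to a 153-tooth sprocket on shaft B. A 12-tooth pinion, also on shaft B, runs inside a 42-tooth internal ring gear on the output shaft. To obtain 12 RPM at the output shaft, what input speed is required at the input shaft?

189 RPM

Overall ratio R = 4.5 × 3.5 = 15.75.
Required input speed = output speed × R = 12 × 15.75 = 189 RPM.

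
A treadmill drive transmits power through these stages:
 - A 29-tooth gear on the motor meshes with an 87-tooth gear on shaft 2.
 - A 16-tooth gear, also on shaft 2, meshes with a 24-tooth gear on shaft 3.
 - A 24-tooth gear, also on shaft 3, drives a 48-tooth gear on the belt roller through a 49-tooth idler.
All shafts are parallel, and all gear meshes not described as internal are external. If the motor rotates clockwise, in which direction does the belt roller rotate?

clockwise

the motor → shaft 2: external mesh, 1 reversal → CCW.
shaft 2 → shaft 3: external mesh, 1 reversal → CW.
shaft 3 → the belt roller: driver → idler → driven is 2 external meshes, 2 reversals → CW.
4 reversals in total — an even number — so the belt roller turns the same way as the motor.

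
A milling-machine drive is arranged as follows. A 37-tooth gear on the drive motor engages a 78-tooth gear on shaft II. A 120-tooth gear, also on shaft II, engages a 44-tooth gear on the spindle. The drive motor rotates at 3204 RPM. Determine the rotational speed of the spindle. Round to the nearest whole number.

4145 RPM

Gear mesh: ratio = 78/37 = 2.1081, so shaft II turns at 3204 / 2.1081 = 1519.8 RPM.
Gear mesh: ratio = 44/120 = 0.36667, so the spindle turns at 1519.8 / 0.36667 = 4145 RPM.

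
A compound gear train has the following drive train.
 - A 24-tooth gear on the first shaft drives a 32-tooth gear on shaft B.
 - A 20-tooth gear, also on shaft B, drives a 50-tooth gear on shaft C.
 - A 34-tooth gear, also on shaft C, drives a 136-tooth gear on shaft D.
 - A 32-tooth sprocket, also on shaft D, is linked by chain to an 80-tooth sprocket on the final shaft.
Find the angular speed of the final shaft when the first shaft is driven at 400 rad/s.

12 rad/s

gear mesh 32/24 = 1.3333 → 400/1.3333 = 300 rad/s
gear mesh 50/20 = 2.5 → 300/2.5 = 120 rad/s
gear mesh 136/34 = 4 → 120/4 = 30 rad/s
chain 80/32 = 2.5 → 30/2.5 = 12 rad/s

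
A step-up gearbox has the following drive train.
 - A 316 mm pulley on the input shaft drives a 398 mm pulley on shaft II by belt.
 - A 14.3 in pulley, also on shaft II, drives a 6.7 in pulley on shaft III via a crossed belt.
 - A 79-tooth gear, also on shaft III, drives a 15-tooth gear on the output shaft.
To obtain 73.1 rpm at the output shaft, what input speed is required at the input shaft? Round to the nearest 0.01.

8.19 rpm

Overall ratio R = 1.2595 × 0.46853 × 0.18987 = 0.11205.
Required input speed = output speed × R = 73.1 × 0.11205 = 8.1906 rpm.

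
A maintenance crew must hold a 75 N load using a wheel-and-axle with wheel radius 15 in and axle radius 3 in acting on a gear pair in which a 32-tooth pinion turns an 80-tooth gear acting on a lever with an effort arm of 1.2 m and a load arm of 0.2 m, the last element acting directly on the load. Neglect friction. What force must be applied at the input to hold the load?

Wheel-and-axle MA = R/r = 15/3 = 5.
Gear pair MA = 80/32 = 2.5.
Lever MA = effort arm / load arm = 1.2/0.2 = 6.
Combined ideal MA = 5 × 2.5 × 6 = 75.
Effort = load / MA = 75 / 75 = 1 N.

1 N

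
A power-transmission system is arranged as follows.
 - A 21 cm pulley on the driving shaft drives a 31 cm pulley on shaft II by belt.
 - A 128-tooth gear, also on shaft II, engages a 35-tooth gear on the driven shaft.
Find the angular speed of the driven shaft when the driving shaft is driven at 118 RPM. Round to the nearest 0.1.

292.3 RPM

the driving shaft → shaft II (belt, 31/21): 118 ÷ 1.4762 = 79.935 RPM
shaft II → the driven shaft (gear mesh, 35/128): 79.935 ÷ 0.27344 = 292.34 RPM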